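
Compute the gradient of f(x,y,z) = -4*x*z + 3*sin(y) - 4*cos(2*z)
(-4*z, 3*cos(y), -4*x + 8*sin(2*z))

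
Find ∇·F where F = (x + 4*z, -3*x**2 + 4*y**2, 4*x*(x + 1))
8*y + 1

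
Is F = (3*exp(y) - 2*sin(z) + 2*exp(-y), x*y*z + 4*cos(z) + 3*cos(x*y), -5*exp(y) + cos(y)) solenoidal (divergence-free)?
No, ∇·F = x*(z - 3*sin(x*y))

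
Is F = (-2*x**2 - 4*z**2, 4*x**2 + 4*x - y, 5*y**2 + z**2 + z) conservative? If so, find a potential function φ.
No, ∇×F = (10*y, -8*z, 8*x + 4) ≠ 0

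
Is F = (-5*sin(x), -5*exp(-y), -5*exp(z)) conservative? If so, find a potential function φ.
Yes, F is conservative. φ = -5*exp(z) + 5*cos(x) + 5*exp(-y)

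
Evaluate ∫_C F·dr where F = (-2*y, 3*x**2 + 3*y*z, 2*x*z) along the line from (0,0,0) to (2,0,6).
48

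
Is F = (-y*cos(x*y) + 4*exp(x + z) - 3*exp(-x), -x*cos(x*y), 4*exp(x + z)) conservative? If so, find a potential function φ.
Yes, F is conservative. φ = 4*exp(x + z) - sin(x*y) + 3*exp(-x)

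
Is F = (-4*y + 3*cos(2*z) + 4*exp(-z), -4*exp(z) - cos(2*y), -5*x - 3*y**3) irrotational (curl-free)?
No, ∇×F = (-9*y**2 + 4*exp(z), -6*sin(2*z) + 5 - 4*exp(-z), 4)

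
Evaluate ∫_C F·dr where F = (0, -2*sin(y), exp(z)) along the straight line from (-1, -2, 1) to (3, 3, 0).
-E + 2*cos(3) - 2*cos(2) + 1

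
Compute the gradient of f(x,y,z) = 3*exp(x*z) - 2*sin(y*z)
(3*z*exp(x*z), -2*z*cos(y*z), 3*x*exp(x*z) - 2*y*cos(y*z))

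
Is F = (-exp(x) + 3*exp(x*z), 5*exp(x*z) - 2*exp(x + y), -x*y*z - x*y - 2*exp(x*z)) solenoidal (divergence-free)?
No, ∇·F = -x*y - 2*x*exp(x*z) + 3*z*exp(x*z) - exp(x) - 2*exp(x + y)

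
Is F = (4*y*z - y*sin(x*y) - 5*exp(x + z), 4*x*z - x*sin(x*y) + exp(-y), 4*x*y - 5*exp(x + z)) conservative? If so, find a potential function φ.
Yes, F is conservative. φ = 4*x*y*z - 5*exp(x + z) + cos(x*y) - exp(-y)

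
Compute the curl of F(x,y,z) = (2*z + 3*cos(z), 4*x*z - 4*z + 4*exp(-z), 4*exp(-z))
(-4*x + 4 + 4*exp(-z), 2 - 3*sin(z), 4*z)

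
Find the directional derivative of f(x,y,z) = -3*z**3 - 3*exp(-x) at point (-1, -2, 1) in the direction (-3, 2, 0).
-9*sqrt(13)*E/13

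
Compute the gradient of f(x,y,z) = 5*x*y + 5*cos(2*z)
(5*y, 5*x, -10*sin(2*z))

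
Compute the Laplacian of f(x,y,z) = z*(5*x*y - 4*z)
-8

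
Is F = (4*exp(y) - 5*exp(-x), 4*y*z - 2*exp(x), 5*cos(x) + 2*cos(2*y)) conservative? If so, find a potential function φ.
No, ∇×F = (-4*y - 4*sin(2*y), 5*sin(x), -2*exp(x) - 4*exp(y)) ≠ 0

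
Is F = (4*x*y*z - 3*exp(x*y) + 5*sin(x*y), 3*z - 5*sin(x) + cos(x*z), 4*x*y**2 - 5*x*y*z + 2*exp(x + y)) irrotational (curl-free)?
No, ∇×F = (8*x*y - 5*x*z + x*sin(x*z) + 2*exp(x + y) - 3, 4*x*y - 4*y**2 + 5*y*z - 2*exp(x + y), -4*x*z + 3*x*exp(x*y) - 5*x*cos(x*y) - z*sin(x*z) - 5*cos(x))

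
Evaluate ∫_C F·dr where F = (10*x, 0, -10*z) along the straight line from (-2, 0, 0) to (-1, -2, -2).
-35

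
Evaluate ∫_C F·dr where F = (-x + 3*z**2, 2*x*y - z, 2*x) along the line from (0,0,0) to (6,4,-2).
62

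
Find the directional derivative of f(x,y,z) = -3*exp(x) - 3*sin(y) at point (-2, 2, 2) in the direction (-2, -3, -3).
3*sqrt(22)*(3*exp(2)*cos(2) + 2)*exp(-2)/22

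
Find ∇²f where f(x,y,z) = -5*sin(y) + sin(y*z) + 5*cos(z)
-y**2*sin(y*z) - z**2*sin(y*z) + 5*sin(y) - 5*cos(z)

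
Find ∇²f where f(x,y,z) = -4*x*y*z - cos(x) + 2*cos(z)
cos(x) - 2*cos(z)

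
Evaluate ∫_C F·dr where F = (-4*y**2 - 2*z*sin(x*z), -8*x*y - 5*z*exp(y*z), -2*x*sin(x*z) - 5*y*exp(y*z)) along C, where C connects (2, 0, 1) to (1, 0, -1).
-2*cos(2) + 2*cos(1)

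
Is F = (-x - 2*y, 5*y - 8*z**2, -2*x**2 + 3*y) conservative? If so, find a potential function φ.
No, ∇×F = (16*z + 3, 4*x, 2) ≠ 0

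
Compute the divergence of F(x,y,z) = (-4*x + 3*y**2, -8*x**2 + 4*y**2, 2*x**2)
8*y - 4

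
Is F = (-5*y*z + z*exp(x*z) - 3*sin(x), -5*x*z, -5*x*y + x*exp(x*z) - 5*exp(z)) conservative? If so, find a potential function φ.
Yes, F is conservative. φ = -5*x*y*z - 5*exp(z) + exp(x*z) + 3*cos(x)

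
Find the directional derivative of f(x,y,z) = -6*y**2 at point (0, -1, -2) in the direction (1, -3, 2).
-18*sqrt(14)/7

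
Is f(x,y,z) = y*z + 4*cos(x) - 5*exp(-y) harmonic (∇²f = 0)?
No, ∇²f = -4*cos(x) - 5*exp(-y)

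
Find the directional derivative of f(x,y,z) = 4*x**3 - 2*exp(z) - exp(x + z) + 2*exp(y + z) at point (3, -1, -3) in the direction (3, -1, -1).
2*sqrt(11)*(-2 + E + 161*exp(4))*exp(-4)/11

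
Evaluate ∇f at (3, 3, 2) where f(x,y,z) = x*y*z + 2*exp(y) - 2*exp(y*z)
(6, -4*exp(6) + 6 + 2*exp(3), 9 - 6*exp(6))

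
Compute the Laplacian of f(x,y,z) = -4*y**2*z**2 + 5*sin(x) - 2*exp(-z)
-8*y**2 - 8*z**2 - 5*sin(x) - 2*exp(-z)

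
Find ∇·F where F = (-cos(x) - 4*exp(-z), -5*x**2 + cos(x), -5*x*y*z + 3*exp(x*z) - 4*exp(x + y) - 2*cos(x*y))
-5*x*y + 3*x*exp(x*z) + sin(x)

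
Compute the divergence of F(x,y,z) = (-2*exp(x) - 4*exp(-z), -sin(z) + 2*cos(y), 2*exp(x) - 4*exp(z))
-2*exp(x) - 4*exp(z) - 2*sin(y)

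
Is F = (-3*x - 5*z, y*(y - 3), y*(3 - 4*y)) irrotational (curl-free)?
No, ∇×F = (3 - 8*y, -5, 0)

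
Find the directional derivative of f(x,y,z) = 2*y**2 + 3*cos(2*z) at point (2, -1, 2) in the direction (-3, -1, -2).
2*sqrt(14)*(3*sin(4) + 1)/7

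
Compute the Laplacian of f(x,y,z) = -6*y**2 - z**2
-14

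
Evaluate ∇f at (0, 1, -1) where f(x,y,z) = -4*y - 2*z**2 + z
(0, -4, 5)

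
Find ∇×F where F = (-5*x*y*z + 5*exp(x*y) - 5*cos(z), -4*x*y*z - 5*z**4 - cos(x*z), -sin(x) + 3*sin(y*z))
(4*x*y - x*sin(x*z) + 20*z**3 + 3*z*cos(y*z), -5*x*y + 5*sin(z) + cos(x), 5*x*z - 5*x*exp(x*y) - 4*y*z + z*sin(x*z))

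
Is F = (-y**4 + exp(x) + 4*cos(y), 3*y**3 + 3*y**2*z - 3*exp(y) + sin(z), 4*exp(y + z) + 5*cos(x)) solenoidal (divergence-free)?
No, ∇·F = 9*y**2 + 6*y*z + exp(x) - 3*exp(y) + 4*exp(y + z)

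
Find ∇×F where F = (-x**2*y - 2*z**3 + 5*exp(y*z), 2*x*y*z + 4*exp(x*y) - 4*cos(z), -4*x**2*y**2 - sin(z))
(-8*x**2*y - 2*x*y - 4*sin(z), 8*x*y**2 + 5*y*exp(y*z) - 6*z**2, x**2 + 2*y*z + 4*y*exp(x*y) - 5*z*exp(y*z))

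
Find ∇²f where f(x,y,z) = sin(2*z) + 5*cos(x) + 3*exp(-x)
-4*sin(2*z) - 5*cos(x) + 3*exp(-x)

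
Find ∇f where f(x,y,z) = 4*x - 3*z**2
(4, 0, -6*z)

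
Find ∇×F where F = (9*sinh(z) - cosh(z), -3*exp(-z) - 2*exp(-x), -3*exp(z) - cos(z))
(-3*exp(-z), -sinh(z) + 9*cosh(z), 2*exp(-x))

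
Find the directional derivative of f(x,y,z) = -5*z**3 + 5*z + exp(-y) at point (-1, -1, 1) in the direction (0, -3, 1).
sqrt(10)*(-10 + 3*E)/10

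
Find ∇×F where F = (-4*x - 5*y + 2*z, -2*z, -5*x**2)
(2, 10*x + 2, 5)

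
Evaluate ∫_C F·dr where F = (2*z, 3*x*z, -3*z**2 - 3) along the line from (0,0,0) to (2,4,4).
-36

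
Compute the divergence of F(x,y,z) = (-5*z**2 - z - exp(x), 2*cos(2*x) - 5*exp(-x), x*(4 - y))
-exp(x)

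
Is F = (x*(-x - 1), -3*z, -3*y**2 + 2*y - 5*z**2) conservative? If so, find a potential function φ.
No, ∇×F = (5 - 6*y, 0, 0) ≠ 0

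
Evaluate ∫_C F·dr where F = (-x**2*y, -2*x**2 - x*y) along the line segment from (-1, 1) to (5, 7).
-390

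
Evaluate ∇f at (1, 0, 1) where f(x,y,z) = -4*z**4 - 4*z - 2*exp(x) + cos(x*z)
(-2*E - sin(1), 0, -20 - sin(1))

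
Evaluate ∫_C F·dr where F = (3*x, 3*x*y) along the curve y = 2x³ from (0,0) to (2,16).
4650/7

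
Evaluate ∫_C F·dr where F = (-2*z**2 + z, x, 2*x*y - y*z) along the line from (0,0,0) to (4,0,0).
0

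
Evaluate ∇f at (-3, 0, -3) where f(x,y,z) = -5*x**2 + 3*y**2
(30, 0, 0)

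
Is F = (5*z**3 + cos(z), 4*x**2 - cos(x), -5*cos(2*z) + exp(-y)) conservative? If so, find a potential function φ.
No, ∇×F = (-exp(-y), 15*z**2 - sin(z), 8*x + sin(x)) ≠ 0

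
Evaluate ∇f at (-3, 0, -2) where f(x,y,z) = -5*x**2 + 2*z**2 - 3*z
(30, 0, -11)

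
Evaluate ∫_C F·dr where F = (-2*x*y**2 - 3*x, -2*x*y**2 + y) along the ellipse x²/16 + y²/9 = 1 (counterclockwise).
-54*pi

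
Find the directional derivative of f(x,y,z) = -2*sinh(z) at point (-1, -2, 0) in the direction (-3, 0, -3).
sqrt(2)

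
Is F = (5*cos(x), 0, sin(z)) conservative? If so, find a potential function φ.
Yes, F is conservative. φ = 5*sin(x) - cos(z)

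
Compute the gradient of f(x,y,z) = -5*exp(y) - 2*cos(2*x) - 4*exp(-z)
(4*sin(2*x), -5*exp(y), 4*exp(-z))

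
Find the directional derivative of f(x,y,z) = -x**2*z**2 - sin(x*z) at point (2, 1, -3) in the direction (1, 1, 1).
sqrt(3)*(-12 + cos(6))/3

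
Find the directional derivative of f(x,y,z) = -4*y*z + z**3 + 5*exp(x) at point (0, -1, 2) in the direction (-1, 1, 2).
19*sqrt(6)/6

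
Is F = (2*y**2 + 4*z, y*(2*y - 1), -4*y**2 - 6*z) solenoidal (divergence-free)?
No, ∇·F = 4*y - 7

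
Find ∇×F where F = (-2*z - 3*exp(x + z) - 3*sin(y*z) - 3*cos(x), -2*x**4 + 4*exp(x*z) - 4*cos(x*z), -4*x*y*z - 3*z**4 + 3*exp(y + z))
(-4*x*z - 4*x*exp(x*z) - 4*x*sin(x*z) + 3*exp(y + z), 4*y*z - 3*y*cos(y*z) - 3*exp(x + z) - 2, -8*x**3 + 4*z*exp(x*z) + 4*z*sin(x*z) + 3*z*cos(y*z))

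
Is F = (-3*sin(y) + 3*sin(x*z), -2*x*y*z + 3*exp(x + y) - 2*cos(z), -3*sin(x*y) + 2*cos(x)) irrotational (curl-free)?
No, ∇×F = (2*x*y - 3*x*cos(x*y) - 2*sin(z), 3*x*cos(x*z) + 3*y*cos(x*y) + 2*sin(x), -2*y*z + 3*exp(x + y) + 3*cos(y))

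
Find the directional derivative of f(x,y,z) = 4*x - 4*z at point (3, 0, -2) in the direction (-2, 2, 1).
-4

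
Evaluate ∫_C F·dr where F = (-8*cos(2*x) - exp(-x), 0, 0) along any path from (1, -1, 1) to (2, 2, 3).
(-E + 1 + 4*(-sin(4) + sin(2))*exp(2))*exp(-2)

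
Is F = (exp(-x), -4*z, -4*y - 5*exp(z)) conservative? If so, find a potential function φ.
Yes, F is conservative. φ = -4*y*z - 5*exp(z) - exp(-x)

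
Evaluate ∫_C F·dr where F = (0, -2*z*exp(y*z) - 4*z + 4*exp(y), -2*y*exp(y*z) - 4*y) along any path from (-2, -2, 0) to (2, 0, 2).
4 - 4*exp(-2)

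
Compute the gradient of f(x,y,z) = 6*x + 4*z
(6, 0, 4)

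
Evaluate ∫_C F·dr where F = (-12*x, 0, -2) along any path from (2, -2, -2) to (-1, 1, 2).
10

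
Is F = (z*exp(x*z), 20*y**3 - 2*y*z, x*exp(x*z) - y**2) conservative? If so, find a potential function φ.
Yes, F is conservative. φ = 5*y**4 - y**2*z + exp(x*z)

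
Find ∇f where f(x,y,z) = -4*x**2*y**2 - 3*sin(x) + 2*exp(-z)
(-8*x*y**2 - 3*cos(x), -8*x**2*y, -2*exp(-z))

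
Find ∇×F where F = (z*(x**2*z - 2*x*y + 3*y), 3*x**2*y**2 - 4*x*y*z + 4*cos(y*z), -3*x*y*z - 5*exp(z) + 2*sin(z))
(4*x*y - 3*x*z + 4*y*sin(y*z), 2*x**2*z - 2*x*y + 3*y*z + 3*y, 6*x*y**2 - 4*y*z + z*(2*x - 3))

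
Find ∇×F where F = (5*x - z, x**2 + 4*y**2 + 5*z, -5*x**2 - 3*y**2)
(-6*y - 5, 10*x - 1, 2*x)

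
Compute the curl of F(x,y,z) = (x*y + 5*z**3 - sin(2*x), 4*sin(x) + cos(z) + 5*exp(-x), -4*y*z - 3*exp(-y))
(-4*z + sin(z) + 3*exp(-y), 15*z**2, -x + 4*cos(x) - 5*exp(-x))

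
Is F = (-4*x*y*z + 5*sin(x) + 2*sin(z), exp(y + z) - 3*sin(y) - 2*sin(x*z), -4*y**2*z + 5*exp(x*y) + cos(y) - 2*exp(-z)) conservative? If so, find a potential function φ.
No, ∇×F = (5*x*exp(x*y) + 2*x*cos(x*z) - 8*y*z - exp(y + z) - sin(y), -4*x*y - 5*y*exp(x*y) + 2*cos(z), 2*z*(2*x - cos(x*z))) ≠ 0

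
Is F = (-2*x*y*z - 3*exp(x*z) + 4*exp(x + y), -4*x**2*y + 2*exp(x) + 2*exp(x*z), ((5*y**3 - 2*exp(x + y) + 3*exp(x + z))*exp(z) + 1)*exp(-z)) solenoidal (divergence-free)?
No, ∇·F = -4*x**2 - 2*y*z - 3*z*exp(x*z) + 4*exp(x + y) + 3*exp(x + z) - exp(-z)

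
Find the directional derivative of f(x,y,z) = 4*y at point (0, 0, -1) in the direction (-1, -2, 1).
-4*sqrt(6)/3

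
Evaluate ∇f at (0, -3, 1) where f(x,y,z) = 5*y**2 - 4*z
(0, -30, -4)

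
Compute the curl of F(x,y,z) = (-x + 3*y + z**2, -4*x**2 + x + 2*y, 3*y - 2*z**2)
(3, 2*z, -8*x - 2)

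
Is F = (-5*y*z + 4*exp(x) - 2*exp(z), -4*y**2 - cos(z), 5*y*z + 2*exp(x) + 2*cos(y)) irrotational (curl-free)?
No, ∇×F = (5*z - 2*sin(y) - sin(z), -5*y - 2*exp(x) - 2*exp(z), 5*z)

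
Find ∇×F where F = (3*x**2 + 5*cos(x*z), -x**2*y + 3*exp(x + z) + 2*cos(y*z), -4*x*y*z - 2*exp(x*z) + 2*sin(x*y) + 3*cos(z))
(-4*x*z + 2*x*cos(x*y) + 2*y*sin(y*z) - 3*exp(x + z), -5*x*sin(x*z) + 4*y*z - 2*y*cos(x*y) + 2*z*exp(x*z), -2*x*y + 3*exp(x + z))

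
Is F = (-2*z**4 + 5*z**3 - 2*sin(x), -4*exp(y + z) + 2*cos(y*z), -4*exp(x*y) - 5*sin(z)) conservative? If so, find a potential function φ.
No, ∇×F = (-4*x*exp(x*y) + 2*y*sin(y*z) + 4*exp(y + z), 4*y*exp(x*y) - 8*z**3 + 15*z**2, 0) ≠ 0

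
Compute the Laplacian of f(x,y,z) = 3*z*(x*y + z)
6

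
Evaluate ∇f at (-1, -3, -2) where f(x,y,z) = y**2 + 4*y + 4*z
(0, -2, 4)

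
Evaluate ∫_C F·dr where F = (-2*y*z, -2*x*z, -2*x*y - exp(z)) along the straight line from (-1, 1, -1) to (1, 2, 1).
-2*sinh(1) - 2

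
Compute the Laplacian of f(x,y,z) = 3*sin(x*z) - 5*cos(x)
-3*x**2*sin(x*z) - 3*z**2*sin(x*z) + 5*cos(x)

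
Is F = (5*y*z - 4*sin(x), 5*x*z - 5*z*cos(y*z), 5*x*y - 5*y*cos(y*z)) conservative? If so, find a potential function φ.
Yes, F is conservative. φ = 5*x*y*z - 5*sin(y*z) + 4*cos(x)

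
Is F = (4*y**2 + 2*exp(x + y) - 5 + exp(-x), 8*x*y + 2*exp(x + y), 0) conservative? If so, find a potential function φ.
Yes, F is conservative. φ = 4*x*y**2 - 5*x + 2*exp(x + y) - exp(-x)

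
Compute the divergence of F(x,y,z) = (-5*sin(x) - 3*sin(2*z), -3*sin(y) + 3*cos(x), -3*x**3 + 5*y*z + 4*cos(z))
5*y - 4*sin(z) - 5*cos(x) - 3*cos(y)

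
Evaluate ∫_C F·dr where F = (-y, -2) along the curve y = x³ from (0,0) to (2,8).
-20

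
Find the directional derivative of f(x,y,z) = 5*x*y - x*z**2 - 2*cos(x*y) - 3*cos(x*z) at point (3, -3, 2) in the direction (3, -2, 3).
3*sqrt(22)*(-41 + 15*sin(6) + 10*sin(9))/22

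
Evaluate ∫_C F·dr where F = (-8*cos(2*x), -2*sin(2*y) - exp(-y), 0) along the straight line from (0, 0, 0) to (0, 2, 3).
-2 + cos(4) + exp(-2)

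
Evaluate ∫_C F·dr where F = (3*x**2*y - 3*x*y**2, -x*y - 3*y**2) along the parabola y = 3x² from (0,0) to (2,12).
-10368/5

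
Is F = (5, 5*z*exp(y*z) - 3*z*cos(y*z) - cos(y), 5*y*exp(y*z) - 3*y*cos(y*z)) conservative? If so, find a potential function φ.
Yes, F is conservative. φ = 5*x + 5*exp(y*z) - sin(y) - 3*sin(y*z)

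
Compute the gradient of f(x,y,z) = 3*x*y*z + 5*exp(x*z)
(z*(3*y + 5*exp(x*z)), 3*x*z, x*(3*y + 5*exp(x*z)))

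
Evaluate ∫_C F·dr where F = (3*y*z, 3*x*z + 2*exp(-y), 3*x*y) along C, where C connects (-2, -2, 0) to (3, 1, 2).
-2*exp(-1) + 2*exp(2) + 18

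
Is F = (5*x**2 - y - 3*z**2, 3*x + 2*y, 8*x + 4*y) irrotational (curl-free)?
No, ∇×F = (4, -6*z - 8, 4)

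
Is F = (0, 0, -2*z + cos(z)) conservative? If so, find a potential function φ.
Yes, F is conservative. φ = -z**2 + sin(z)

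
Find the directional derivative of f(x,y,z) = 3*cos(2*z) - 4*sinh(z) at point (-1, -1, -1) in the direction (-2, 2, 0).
0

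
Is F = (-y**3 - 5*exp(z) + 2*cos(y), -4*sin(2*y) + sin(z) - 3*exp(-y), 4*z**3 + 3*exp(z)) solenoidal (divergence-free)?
No, ∇·F = 12*z**2 + 3*exp(z) - 8*cos(2*y) + 3*exp(-y)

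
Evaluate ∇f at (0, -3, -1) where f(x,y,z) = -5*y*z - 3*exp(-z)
(0, 5, 3*E + 15)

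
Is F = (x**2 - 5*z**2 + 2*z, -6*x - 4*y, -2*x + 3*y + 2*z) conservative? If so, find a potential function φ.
No, ∇×F = (3, 4 - 10*z, -6) ≠ 0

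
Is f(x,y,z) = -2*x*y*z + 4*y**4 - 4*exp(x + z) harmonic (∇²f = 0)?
No, ∇²f = 48*y**2 - 8*exp(x + z)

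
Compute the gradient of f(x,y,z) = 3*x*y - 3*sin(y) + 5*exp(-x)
(3*y - 5*exp(-x), 3*x - 3*cos(y), 0)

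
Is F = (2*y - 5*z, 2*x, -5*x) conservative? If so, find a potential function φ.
Yes, F is conservative. φ = x*(2*y - 5*z)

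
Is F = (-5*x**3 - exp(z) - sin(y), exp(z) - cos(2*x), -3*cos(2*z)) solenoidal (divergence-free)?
No, ∇·F = -15*x**2 + 6*sin(2*z)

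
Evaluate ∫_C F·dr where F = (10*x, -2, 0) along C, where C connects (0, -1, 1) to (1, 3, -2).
-3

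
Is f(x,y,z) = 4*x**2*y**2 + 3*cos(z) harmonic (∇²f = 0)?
No, ∇²f = 8*x**2 + 8*y**2 - 3*cos(z)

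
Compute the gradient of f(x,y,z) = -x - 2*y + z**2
(-1, -2, 2*z)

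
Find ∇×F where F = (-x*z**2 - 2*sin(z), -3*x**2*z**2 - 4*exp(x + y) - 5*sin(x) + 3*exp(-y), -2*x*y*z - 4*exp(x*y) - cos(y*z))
(6*x**2*z - 2*x*z - 4*x*exp(x*y) + z*sin(y*z), -2*x*z + 2*y*z + 4*y*exp(x*y) - 2*cos(z), -6*x*z**2 - 4*exp(x + y) - 5*cos(x))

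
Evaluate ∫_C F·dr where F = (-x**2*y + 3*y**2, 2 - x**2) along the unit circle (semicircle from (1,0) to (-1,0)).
-4 + pi/8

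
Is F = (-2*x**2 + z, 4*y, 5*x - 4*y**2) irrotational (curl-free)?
No, ∇×F = (-8*y, -4, 0)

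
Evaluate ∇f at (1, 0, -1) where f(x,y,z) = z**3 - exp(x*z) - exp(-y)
(exp(-1), 1, 3 - exp(-1))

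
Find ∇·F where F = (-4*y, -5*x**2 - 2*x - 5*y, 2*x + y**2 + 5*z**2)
10*z - 5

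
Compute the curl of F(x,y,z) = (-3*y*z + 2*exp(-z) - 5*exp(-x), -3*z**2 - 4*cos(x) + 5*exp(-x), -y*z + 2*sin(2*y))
(5*z + 4*cos(2*y), -3*y - 2*exp(-z), 3*z + 4*sin(x) - 5*exp(-x))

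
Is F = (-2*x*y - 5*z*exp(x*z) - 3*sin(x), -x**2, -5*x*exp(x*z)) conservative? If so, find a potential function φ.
Yes, F is conservative. φ = -x**2*y - 5*exp(x*z) + 3*cos(x)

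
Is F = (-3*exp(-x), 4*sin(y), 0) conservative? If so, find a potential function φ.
Yes, F is conservative. φ = -4*cos(y) + 3*exp(-x)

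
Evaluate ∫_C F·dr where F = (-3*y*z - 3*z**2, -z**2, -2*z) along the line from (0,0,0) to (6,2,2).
-164/3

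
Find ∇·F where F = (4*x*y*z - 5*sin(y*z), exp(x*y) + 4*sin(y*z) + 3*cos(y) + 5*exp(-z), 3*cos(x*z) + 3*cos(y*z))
x*exp(x*y) - 3*x*sin(x*z) + 4*y*z - 3*y*sin(y*z) + 4*z*cos(y*z) - 3*sin(y)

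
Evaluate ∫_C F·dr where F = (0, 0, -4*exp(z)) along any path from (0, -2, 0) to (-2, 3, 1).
4 - 4*E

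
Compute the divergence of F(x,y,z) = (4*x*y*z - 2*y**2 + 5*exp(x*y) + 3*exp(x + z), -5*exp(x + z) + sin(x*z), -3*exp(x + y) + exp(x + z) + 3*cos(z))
4*y*z + 5*y*exp(x*y) + 4*exp(x + z) - 3*sin(z)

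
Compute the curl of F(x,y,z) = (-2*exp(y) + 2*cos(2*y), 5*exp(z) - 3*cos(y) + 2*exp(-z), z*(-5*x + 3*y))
(3*z - 5*exp(z) + 2*exp(-z), 5*z, 2*exp(y) + 4*sin(2*y))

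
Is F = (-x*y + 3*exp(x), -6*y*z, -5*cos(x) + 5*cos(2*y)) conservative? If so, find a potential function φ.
No, ∇×F = (6*y - 10*sin(2*y), -5*sin(x), x) ≠ 0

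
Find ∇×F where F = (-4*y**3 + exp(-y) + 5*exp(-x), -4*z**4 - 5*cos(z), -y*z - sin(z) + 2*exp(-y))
(16*z**3 - z - 5*sin(z) - 2*exp(-y), 0, 12*y**2 + exp(-y))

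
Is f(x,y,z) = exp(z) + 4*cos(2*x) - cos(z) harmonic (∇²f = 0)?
No, ∇²f = exp(z) - 16*cos(2*x) + cos(z)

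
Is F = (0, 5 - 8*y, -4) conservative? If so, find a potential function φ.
Yes, F is conservative. φ = -4*y**2 + 5*y - 4*z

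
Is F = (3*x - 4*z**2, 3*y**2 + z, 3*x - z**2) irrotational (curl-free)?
No, ∇×F = (-1, -8*z - 3, 0)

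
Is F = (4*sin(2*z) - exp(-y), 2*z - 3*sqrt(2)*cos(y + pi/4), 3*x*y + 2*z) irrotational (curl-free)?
No, ∇×F = (3*x - 2, -3*y + 8*cos(2*z), -exp(-y))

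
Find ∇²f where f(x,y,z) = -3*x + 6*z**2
12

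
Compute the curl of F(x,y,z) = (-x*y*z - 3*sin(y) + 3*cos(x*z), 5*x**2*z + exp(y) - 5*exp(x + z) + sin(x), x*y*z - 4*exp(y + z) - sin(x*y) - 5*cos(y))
(-5*x**2 + x*z - x*cos(x*y) + 5*exp(x + z) - 4*exp(y + z) + 5*sin(y), -x*y - 3*x*sin(x*z) - y*z + y*cos(x*y), 11*x*z - 5*exp(x + z) + cos(x) + 3*cos(y))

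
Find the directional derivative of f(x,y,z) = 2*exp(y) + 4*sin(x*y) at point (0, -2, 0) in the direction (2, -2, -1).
-16/3 - 4*exp(-2)/3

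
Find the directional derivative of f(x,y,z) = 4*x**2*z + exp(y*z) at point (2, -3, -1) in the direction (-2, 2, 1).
16 - 5*exp(3)/3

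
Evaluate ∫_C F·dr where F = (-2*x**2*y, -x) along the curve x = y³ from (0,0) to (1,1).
-17/20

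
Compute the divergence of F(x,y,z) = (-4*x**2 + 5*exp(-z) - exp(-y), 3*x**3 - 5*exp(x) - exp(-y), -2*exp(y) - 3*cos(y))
-8*x + exp(-y)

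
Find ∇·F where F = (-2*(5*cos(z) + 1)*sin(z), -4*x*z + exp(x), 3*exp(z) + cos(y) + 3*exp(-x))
3*exp(z)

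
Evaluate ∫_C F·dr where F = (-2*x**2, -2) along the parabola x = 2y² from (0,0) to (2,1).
-22/3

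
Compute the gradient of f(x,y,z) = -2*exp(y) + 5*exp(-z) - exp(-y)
(0, -2*exp(y) + exp(-y), -5*exp(-z))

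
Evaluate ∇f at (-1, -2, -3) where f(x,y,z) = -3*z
(0, 0, -3)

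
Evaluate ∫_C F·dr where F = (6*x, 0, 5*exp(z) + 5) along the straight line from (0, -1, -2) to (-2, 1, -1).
-5*exp(-2) + 5*exp(-1) + 17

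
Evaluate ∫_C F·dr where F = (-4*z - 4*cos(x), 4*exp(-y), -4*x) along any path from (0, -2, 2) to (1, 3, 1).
-4 - 4*sin(1) - 4*exp(-3) + 4*exp(2)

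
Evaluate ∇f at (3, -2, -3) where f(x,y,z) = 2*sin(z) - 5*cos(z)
(0, 0, 2*cos(3) - 5*sin(3))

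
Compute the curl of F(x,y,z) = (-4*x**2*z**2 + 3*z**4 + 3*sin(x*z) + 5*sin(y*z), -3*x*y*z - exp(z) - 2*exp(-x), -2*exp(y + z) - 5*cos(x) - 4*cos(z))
(3*x*y + exp(z) - 2*exp(y + z), -8*x**2*z + 3*x*cos(x*z) + 5*y*cos(y*z) + 12*z**3 - 5*sin(x), -3*y*z - 5*z*cos(y*z) + 2*exp(-x))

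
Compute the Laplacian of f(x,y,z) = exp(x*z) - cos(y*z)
x**2*exp(x*z) + y**2*cos(y*z) + z**2*exp(x*z) + z**2*cos(y*z)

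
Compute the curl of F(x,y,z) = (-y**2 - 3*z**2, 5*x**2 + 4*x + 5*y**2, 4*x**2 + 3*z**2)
(0, -8*x - 6*z, 10*x + 2*y + 4)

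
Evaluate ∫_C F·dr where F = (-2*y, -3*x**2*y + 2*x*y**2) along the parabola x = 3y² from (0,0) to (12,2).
-1408/5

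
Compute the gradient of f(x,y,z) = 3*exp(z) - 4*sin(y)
(0, -4*cos(y), 3*exp(z))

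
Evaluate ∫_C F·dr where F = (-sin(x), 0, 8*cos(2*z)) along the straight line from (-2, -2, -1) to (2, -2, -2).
-4*sin(4) + 4*sin(2)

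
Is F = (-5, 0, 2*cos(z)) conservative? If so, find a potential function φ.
Yes, F is conservative. φ = -5*x + 2*sin(z)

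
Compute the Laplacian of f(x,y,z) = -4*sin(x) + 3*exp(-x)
4*sin(x) + 3*exp(-x)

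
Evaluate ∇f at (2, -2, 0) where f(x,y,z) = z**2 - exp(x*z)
(0, 0, -2)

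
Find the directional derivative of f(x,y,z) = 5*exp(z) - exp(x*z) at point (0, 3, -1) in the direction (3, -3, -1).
sqrt(19)*(-5 + 3*E)*exp(-1)/19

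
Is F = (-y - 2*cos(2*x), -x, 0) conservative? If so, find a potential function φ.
Yes, F is conservative. φ = -x*y - sin(2*x)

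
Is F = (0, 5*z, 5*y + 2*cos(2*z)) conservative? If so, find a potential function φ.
Yes, F is conservative. φ = 5*y*z + sin(2*z)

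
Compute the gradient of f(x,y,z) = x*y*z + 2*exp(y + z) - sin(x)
(y*z - cos(x), x*z + 2*exp(y + z), x*y + 2*exp(y + z))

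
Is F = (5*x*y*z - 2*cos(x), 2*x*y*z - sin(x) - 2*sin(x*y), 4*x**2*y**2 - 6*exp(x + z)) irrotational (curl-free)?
No, ∇×F = (2*x*y*(4*x - 1), -8*x*y**2 + 5*x*y + 6*exp(x + z), -5*x*z + 2*y*z - 2*y*cos(x*y) - cos(x))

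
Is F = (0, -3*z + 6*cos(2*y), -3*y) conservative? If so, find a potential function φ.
Yes, F is conservative. φ = -3*y*z + 3*sin(2*y)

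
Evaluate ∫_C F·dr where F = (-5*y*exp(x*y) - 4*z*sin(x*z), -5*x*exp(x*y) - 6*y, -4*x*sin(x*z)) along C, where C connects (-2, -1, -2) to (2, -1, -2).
10*sinh(2)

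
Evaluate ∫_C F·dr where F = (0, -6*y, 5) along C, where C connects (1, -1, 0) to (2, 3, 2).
-14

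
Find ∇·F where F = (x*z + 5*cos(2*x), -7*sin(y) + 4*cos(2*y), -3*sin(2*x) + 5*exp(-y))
z - 10*sin(2*x) - 8*sin(2*y) - 7*cos(y)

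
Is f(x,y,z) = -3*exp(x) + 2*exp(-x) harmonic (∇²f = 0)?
No, ∇²f = -3*exp(x) + 2*exp(-x)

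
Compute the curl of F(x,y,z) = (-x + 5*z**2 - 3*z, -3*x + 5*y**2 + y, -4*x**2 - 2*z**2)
(0, 8*x + 10*z - 3, -3)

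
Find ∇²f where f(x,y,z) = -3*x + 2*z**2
4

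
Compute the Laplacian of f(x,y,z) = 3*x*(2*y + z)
0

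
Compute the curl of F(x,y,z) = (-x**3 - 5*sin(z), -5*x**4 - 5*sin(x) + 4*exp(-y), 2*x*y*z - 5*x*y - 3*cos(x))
(x*(2*z - 5), -2*y*z + 5*y - 3*sin(x) - 5*cos(z), -20*x**3 - 5*cos(x))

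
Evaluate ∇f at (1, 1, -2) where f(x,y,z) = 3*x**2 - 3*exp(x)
(6 - 3*E, 0, 0)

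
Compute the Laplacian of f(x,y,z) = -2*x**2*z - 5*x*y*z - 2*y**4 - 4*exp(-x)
-24*y**2 - 4*z - 4*exp(-x)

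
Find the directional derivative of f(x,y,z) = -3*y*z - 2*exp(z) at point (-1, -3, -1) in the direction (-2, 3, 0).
9*sqrt(13)/13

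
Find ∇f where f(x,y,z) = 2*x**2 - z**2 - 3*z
(4*x, 0, -2*z - 3)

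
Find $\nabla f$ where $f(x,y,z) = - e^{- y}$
(0, exp(-y), 0)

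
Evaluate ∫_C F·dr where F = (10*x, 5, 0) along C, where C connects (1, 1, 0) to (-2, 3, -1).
25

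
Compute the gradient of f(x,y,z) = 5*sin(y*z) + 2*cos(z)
(0, 5*z*cos(y*z), 5*y*cos(y*z) - 2*sin(z))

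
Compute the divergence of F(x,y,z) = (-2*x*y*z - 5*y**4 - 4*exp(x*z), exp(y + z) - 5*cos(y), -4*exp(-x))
-2*y*z - 4*z*exp(x*z) + exp(y + z) + 5*sin(y)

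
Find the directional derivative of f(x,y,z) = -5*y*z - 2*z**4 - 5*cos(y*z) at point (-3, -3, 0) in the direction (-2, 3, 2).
30*sqrt(17)/17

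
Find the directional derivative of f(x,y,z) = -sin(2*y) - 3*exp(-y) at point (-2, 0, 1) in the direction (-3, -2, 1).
-sqrt(14)/7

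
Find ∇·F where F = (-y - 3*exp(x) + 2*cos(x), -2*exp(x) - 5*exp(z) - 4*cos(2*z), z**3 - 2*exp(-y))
3*z**2 - 3*exp(x) - 2*sin(x)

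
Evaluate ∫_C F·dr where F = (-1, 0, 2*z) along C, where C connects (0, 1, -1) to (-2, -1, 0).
1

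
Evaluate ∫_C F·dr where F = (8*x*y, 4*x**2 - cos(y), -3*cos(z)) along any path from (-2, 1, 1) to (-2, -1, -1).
-32 + 8*sin(1)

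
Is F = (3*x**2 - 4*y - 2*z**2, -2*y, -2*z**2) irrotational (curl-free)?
No, ∇×F = (0, -4*z, 4)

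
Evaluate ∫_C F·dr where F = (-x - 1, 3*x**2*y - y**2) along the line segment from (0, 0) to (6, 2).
244/3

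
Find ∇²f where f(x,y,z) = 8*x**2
16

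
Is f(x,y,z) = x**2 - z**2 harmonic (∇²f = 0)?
Yes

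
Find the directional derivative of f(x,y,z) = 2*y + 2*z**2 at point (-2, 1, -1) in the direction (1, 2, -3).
8*sqrt(14)/7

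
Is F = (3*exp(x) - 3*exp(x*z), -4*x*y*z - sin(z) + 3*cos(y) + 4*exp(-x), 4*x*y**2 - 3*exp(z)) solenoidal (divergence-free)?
No, ∇·F = -4*x*z - 3*z*exp(x*z) + 3*exp(x) - 3*exp(z) - 3*sin(y)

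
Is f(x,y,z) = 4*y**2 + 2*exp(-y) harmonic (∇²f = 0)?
No, ∇²f = 8 + 2*exp(-y)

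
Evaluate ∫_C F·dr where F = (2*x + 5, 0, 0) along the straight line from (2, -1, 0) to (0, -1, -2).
-14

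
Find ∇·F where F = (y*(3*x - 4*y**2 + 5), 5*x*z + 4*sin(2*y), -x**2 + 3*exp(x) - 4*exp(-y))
3*y + 8*cos(2*y)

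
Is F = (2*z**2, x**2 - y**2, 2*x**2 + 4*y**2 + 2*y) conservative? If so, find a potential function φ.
No, ∇×F = (8*y + 2, -4*x + 4*z, 2*x) ≠ 0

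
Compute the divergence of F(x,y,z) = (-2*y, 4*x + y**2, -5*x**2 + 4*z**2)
2*y + 8*z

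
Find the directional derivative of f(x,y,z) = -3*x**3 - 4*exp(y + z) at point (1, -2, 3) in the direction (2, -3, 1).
sqrt(14)*(-9 + 4*E)/7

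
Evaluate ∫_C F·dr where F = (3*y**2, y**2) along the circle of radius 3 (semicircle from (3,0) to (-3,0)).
-108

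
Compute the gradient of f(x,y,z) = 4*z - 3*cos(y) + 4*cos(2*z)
(0, 3*sin(y), 4 - 8*sin(2*z))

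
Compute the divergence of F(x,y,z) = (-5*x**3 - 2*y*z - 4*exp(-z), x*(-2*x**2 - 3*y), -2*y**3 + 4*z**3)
-15*x**2 - 3*x + 12*z**2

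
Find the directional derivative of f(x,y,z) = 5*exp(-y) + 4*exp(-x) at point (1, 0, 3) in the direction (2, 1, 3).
sqrt(14)*(-5*E - 8)*exp(-1)/14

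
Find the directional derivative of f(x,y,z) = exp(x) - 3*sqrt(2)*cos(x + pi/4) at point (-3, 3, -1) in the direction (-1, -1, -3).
-sqrt(11)*exp(-3)/11 - 3*sqrt(22)*cos(pi/4 + 3)/11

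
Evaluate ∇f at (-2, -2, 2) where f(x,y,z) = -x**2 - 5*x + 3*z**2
(-1, 0, 12)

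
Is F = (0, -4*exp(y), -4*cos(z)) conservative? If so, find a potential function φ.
Yes, F is conservative. φ = -4*exp(y) - 4*sin(z)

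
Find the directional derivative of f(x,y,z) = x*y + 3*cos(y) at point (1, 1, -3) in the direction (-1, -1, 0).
sqrt(2)*(-2 + 3*sin(1))/2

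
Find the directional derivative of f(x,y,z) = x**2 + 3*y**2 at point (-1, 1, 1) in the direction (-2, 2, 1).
16/3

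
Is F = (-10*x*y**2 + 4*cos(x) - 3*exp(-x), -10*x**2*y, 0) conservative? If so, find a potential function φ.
Yes, F is conservative. φ = -5*x**2*y**2 + 4*sin(x) + 3*exp(-x)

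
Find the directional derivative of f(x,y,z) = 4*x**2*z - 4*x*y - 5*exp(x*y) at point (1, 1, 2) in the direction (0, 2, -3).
10*sqrt(13)*(-E - 2)/13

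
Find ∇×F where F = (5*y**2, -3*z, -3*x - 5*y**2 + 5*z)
(3 - 10*y, 3, -10*y)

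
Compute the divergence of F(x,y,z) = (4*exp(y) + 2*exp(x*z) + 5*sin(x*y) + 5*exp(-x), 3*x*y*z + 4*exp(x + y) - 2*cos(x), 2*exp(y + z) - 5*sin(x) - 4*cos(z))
((3*x*z + 5*y*cos(x*y) + 2*z*exp(x*z) + 4*exp(x + y) + 2*exp(y + z) + 4*sin(z))*exp(x) - 5)*exp(-x)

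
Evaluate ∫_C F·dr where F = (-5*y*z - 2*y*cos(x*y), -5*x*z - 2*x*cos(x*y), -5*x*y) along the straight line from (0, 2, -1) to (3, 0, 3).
0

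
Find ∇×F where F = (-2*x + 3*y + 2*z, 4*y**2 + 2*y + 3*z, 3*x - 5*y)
(-8, -1, -3)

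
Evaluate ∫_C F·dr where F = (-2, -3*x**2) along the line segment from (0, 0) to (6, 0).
-12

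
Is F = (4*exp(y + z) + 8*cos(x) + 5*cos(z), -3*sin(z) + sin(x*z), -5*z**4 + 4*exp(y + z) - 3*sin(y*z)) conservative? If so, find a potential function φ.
No, ∇×F = (-x*cos(x*z) - 3*z*cos(y*z) + 4*exp(y + z) + 3*cos(z), 4*exp(y + z) - 5*sin(z), z*cos(x*z) - 4*exp(y + z)) ≠ 0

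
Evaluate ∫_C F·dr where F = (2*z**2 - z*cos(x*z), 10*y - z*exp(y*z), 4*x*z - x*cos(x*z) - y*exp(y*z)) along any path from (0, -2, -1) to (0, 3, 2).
-exp(6) + exp(2) + 25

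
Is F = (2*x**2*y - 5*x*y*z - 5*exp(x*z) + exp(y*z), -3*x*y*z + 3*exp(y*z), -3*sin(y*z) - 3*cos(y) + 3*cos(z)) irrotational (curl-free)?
No, ∇×F = (3*x*y - 3*y*exp(y*z) - 3*z*cos(y*z) + 3*sin(y), -5*x*y - 5*x*exp(x*z) + y*exp(y*z), -2*x**2 + 5*x*z - 3*y*z - z*exp(y*z))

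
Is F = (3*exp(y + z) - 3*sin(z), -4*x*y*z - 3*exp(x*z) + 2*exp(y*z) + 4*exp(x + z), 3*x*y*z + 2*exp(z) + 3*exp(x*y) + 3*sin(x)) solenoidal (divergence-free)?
No, ∇·F = 3*x*y - 4*x*z + 2*z*exp(y*z) + 2*exp(z)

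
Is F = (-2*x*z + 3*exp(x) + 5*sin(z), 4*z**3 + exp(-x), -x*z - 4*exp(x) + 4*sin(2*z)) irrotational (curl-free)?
No, ∇×F = (-12*z**2, -2*x + z + 4*exp(x) + 5*cos(z), -exp(-x))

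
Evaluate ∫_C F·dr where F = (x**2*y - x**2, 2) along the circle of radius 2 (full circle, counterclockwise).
-4*pi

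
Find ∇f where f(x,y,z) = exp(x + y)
(exp(x + y), exp(x + y), 0)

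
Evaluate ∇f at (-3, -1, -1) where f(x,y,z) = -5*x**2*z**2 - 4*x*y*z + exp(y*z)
(26, -12 - E, 78 - E)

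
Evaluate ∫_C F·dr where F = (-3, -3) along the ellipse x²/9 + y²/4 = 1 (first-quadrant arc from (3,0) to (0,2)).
3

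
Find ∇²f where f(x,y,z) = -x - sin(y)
sin(y)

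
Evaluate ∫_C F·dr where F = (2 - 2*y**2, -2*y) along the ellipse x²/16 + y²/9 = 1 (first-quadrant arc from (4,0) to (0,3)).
31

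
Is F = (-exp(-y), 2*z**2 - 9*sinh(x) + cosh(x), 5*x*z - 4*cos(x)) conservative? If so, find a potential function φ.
No, ∇×F = (-4*z, -5*z - 4*sin(x), sinh(x) - 9*cosh(x) - exp(-y)) ≠ 0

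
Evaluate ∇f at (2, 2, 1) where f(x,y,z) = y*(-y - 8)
(0, -12, 0)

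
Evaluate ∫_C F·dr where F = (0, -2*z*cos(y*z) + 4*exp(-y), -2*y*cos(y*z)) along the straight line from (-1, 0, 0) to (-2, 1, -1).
-4*exp(-1) + 2*sin(1) + 4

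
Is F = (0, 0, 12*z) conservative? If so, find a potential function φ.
Yes, F is conservative. φ = 6*z**2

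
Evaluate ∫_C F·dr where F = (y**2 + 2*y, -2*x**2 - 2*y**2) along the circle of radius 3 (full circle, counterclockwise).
-18*pi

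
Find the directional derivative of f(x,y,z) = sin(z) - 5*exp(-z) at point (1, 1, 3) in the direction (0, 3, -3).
-sqrt(2)*(exp(3)*cos(3) + 5)*exp(-3)/2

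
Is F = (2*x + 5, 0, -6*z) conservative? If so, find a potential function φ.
Yes, F is conservative. φ = x**2 + 5*x - 3*z**2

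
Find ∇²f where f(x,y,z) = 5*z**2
10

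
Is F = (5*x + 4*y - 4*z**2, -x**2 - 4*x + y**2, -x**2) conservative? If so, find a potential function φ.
No, ∇×F = (0, 2*x - 8*z, -2*x - 8) ≠ 0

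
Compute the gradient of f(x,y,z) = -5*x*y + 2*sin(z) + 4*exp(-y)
(-5*y, -5*x - 4*exp(-y), 2*cos(z))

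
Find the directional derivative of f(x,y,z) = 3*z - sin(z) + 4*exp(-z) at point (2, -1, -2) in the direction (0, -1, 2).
2*sqrt(5)*(-4*exp(2) - cos(2) + 3)/5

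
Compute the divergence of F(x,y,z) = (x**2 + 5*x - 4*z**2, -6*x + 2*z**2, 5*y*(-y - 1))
2*x + 5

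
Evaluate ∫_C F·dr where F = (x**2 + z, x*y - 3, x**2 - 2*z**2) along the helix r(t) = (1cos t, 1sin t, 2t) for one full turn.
-128*pi**3/3 + 6*pi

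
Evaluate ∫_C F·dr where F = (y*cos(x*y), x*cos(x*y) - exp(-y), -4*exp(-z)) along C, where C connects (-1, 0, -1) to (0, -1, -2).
-3*E - 1 + 4*exp(2)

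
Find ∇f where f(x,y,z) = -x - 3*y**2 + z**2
(-1, -6*y, 2*z)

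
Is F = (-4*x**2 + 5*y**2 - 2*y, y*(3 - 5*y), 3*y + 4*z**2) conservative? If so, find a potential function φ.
No, ∇×F = (3, 0, 2 - 10*y) ≠ 0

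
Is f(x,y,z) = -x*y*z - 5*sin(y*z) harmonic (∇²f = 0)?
No, ∇²f = 5*(y**2 + z**2)*sin(y*z)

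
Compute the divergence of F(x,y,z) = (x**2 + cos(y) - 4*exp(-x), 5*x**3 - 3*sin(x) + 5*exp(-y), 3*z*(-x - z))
-x - 6*z - 5*exp(-y) + 4*exp(-x)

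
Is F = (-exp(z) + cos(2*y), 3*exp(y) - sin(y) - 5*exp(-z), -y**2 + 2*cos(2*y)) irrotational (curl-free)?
No, ∇×F = (-2*y - 4*sin(2*y) - 5*exp(-z), -exp(z), 2*sin(2*y))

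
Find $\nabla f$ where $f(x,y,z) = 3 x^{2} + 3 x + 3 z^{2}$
(6*x + 3, 0, 6*z)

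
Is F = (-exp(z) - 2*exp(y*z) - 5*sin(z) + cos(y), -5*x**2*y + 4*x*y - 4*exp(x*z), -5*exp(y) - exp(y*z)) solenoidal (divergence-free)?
No, ∇·F = -5*x**2 + 4*x - y*exp(y*z)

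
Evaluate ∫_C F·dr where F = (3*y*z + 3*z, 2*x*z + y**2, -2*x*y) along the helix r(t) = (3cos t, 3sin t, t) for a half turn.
9*pi*(-4 - pi)/4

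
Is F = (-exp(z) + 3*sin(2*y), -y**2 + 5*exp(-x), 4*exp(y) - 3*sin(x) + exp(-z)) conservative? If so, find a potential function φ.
No, ∇×F = (4*exp(y), -exp(z) + 3*cos(x), -6*cos(2*y) - 5*exp(-x)) ≠ 0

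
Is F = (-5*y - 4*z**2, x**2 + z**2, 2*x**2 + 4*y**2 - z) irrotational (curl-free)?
No, ∇×F = (8*y - 2*z, -4*x - 8*z, 2*x + 5)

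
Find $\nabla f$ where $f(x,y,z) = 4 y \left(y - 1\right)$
(0, 8*y - 4, 0)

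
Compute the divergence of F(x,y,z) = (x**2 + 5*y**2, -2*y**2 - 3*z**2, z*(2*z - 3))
2*x - 4*y + 4*z - 3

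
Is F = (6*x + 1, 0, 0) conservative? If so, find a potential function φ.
Yes, F is conservative. φ = x*(3*x + 1)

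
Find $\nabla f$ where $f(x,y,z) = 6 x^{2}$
(12*x, 0, 0)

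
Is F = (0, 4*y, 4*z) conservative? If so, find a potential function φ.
Yes, F is conservative. φ = 2*y**2 + 2*z**2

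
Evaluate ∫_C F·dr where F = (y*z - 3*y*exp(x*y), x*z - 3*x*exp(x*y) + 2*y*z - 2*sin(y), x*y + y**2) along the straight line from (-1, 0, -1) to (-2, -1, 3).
-3*exp(2) + 2*cos(1) + 10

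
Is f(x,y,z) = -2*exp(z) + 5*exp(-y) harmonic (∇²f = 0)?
No, ∇²f = -2*exp(z) + 5*exp(-y)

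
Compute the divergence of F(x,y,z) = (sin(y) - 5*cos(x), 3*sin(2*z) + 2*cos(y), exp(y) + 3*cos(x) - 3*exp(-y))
5*sin(x) - 2*sin(y)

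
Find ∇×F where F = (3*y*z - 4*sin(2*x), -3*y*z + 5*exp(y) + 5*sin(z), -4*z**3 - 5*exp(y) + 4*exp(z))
(3*y - 5*exp(y) - 5*cos(z), 3*y, -3*z)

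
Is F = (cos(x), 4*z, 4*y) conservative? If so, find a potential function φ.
Yes, F is conservative. φ = 4*y*z + sin(x)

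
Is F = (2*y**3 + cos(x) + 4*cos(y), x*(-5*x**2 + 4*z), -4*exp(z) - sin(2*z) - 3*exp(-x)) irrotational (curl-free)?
No, ∇×F = (-4*x, -3*exp(-x), -15*x**2 - 6*y**2 + 4*z + 4*sin(y))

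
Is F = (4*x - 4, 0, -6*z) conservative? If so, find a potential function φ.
Yes, F is conservative. φ = 2*x**2 - 4*x - 3*z**2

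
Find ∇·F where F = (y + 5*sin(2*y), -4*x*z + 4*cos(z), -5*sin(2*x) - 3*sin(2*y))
0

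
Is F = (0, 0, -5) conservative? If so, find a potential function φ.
Yes, F is conservative. φ = -5*z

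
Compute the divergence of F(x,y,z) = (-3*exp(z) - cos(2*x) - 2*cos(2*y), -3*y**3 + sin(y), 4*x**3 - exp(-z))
-9*y**2 + 2*sin(2*x) + cos(y) + exp(-z)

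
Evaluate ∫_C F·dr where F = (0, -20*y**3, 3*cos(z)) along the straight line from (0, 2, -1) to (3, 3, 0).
-325 + 3*sin(1)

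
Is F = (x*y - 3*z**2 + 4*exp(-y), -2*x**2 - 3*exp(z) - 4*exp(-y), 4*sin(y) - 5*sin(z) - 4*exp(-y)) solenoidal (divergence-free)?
No, ∇·F = y - 5*cos(z) + 4*exp(-y)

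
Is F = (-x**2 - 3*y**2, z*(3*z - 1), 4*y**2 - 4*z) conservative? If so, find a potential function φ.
No, ∇×F = (8*y - 6*z + 1, 0, 6*y) ≠ 0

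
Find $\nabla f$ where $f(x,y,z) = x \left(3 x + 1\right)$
(6*x + 1, 0, 0)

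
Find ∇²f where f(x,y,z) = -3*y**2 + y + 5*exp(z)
5*exp(z) - 6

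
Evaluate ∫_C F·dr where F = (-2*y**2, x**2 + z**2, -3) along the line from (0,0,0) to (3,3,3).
-9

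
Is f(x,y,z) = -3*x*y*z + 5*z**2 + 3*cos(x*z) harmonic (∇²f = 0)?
No, ∇²f = -3*x**2*cos(x*z) - 3*z**2*cos(x*z) + 10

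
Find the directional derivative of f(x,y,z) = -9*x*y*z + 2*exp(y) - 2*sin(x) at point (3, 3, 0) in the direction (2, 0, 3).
-sqrt(13)*(4*cos(3) + 243)/13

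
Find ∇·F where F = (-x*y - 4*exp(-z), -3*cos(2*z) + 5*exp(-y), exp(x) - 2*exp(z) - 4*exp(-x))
-y - 2*exp(z) - 5*exp(-y)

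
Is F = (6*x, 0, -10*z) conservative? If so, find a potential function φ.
Yes, F is conservative. φ = 3*x**2 - 5*z**2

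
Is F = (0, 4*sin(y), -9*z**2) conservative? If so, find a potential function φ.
Yes, F is conservative. φ = -3*z**3 - 4*cos(y)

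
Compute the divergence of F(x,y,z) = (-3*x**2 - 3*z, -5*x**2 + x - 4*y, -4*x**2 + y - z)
-6*x - 5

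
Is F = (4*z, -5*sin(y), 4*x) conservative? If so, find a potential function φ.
Yes, F is conservative. φ = 4*x*z + 5*cos(y)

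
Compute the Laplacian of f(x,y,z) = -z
0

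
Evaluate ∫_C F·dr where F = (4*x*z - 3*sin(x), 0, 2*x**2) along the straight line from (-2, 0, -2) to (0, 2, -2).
19 - 3*cos(2)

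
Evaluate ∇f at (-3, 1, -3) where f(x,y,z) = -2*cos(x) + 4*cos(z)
(-2*sin(3), 0, 4*sin(3))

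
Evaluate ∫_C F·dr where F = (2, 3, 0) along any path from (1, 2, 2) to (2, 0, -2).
-4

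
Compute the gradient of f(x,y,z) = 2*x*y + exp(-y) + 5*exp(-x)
(2*y - 5*exp(-x), 2*x - exp(-y), 0)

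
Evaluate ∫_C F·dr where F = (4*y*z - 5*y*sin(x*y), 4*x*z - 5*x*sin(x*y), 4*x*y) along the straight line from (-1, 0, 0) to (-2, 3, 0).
-5 + 5*cos(6)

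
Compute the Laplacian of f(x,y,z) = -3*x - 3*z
0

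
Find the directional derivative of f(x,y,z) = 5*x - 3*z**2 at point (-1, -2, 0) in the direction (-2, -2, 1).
-10/3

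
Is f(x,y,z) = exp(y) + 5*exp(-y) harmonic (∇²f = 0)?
No, ∇²f = exp(y) + 5*exp(-y)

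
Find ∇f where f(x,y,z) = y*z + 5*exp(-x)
(-5*exp(-x), z, y)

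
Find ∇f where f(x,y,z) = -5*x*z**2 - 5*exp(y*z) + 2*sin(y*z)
(-5*z**2, z*(-5*exp(y*z) + 2*cos(y*z)), -10*x*z - 5*y*exp(y*z) + 2*y*cos(y*z))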